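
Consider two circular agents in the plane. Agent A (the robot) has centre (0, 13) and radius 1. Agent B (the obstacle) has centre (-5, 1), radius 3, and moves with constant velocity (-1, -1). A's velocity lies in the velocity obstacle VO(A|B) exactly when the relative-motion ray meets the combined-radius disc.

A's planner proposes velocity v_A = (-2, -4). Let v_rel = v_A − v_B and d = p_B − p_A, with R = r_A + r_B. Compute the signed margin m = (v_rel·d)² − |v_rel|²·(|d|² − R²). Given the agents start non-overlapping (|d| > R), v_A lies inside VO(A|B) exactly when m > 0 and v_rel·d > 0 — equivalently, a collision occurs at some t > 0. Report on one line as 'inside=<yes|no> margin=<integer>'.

d = (-5, -12),  |d|² = 169;  R = 1+3 = 4,  c = 169−4² = 153
v_rel = (-1, -3),  |v_rel|² = 10;  v_rel·d = (-1)·(-5) + (-3)·(-12) = 41
10·t² − 82·t + 153 = 0  ⇒  m = 41² − 10·153 = 151
m = 151 > 0,  v_rel·d = 41 > 0  ⇒  inside

inside=yes margin=151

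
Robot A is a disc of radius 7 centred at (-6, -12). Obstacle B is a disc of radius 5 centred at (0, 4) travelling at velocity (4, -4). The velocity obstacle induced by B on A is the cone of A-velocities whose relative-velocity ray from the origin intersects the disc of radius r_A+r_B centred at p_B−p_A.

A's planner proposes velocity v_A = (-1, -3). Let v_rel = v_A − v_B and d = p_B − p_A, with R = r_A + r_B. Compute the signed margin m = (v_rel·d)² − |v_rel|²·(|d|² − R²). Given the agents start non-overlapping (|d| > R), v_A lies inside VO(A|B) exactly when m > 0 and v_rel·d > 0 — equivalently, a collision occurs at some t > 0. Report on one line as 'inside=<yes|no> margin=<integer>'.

d = (6, 16),  |d|² = 292;  R = 7+5 = 12,  c = 292−12² = 148
v_rel = (-5, 1),  |v_rel|² = 26;  v_rel·d = (-5)·(6) + (1)·(16) = -14
26·t² + 28·t + 148 = 0  ⇒  m = (-14)² − 26·148 = -3652
m = -3652 < 0,  v_rel·d = -14 < 0  ⇒  outside

inside=no margin=-3652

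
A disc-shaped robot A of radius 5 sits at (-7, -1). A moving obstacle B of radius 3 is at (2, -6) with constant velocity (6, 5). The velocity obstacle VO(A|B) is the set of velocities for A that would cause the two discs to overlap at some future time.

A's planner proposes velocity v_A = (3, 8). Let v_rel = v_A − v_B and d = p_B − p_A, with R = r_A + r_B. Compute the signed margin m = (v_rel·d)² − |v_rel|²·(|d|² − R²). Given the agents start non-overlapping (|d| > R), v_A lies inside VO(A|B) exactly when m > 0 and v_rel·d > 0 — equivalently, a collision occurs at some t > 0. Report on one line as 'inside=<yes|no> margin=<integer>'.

d = (9, -5),  |d|² = 106;  R = 5+3 = 8,  c = 106−8² = 42
v_rel = (-3, 3),  |v_rel|² = 18;  v_rel·d = (-3)·(9) + (3)·(-5) = -42
18·t² + 84·t + 42 = 0  ⇒  m = (-42)² − 18·42 = 1008
m = 1008 > 0,  v_rel·d = -42 < 0  ⇒  outside

inside=no margin=1008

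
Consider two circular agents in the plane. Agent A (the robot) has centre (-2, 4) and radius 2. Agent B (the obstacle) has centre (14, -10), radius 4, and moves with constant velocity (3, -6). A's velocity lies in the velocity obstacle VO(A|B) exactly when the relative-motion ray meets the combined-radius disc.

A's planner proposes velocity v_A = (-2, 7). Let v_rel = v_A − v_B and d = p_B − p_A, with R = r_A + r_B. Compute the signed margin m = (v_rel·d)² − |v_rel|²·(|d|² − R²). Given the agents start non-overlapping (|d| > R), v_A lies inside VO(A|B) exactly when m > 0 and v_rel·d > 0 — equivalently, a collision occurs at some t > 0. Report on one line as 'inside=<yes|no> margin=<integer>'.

d = (16, -14),  |d|² = 452;  R = 2+4 = 6,  c = 452−6² = 416
v_rel = (-5, 13),  |v_rel|² = 194;  v_rel·d = (-5)·(16) + (13)·(-14) = -262
194·t² + 524·t + 416 = 0  ⇒  m = (-262)² − 194·416 = -12060
m = -12060 < 0,  v_rel·d = -262 < 0  ⇒  outside

inside=no margin=-12060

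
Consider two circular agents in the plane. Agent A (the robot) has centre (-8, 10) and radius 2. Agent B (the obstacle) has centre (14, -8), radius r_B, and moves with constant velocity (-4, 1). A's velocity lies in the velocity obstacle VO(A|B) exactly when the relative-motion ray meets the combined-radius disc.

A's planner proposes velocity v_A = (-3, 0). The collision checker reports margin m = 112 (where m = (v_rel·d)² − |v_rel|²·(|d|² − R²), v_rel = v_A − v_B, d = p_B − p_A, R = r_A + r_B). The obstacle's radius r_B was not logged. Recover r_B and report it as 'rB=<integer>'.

m = 112
d = (22, -18);  v_rel = (1, -1),  |v_rel|² = 2
v_rel×d = (1)·(-18) − (-1)·(22) = 4
since m = R²·2 − 4²:  R² = (16 + 112) / 2 = 64
R = √64 = 8  ⇒  r_B = 8 − 2 = 6

rB=6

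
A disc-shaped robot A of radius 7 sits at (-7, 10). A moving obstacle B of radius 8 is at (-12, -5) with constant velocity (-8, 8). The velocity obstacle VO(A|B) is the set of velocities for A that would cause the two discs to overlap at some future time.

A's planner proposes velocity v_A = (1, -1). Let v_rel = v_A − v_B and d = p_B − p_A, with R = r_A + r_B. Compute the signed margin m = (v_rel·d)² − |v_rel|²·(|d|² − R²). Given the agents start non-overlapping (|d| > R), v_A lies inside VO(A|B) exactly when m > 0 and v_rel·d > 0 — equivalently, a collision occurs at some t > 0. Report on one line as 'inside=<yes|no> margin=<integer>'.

d = (-5, -15),  |d|² = 250;  R = 7+8 = 15,  c = 250−15² = 25
v_rel = (9, -9),  |v_rel|² = 162;  v_rel·d = (9)·(-5) + (-9)·(-15) = 90
162·t² − 180·t + 25 = 0  ⇒  m = 90² − 162·25 = 4050
m = 4050 > 0,  v_rel·d = 90 > 0  ⇒  inside

inside=yes margin=4050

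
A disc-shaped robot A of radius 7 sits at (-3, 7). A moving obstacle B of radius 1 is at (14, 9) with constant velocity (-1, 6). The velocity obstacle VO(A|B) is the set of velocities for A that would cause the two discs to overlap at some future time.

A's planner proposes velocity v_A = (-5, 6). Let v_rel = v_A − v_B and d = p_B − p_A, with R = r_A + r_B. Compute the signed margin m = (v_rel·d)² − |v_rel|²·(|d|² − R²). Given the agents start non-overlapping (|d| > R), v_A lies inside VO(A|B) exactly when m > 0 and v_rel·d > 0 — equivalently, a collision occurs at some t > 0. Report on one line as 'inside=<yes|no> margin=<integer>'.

d = (17, 2),  |d|² = 293;  R = 7+1 = 8,  c = 293−8² = 229
v_rel = (-4, 0),  |v_rel|² = 16;  v_rel·d = (-4)·(17) + (0)·(2) = -68
16·t² + 136·t + 229 = 0  ⇒  m = (-68)² − 16·229 = 960
m = 960 > 0,  v_rel·d = -68 < 0  ⇒  outside

inside=no margin=960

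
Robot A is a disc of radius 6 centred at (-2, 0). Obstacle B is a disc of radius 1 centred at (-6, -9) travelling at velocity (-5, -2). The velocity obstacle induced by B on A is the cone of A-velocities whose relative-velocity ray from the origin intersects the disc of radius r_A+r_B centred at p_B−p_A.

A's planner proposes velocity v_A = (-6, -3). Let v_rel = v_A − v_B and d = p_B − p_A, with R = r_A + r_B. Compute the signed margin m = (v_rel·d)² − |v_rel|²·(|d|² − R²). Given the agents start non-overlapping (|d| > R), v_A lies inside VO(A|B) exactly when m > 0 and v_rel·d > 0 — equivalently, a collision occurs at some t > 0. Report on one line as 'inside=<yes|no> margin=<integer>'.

d = (-4, -9),  |d|² = 97;  R = 6+1 = 7,  c = 97−7² = 48
v_rel = (-1, -1),  |v_rel|² = 2;  v_rel·d = (-1)·(-4) + (-1)·(-9) = 13
2·t² − 26·t + 48 = 0  ⇒  m = 13² − 2·48 = 73
m = 73 > 0,  v_rel·d = 13 > 0  ⇒  inside

inside=yes margin=73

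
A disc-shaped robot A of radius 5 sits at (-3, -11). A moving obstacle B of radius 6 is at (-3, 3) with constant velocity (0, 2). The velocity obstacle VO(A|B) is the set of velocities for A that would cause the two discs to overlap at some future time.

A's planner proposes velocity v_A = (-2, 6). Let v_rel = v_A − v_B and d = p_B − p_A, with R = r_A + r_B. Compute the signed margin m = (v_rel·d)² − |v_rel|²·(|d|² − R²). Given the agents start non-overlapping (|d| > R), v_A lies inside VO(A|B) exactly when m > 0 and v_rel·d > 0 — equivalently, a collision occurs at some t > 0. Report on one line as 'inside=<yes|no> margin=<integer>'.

d = (0, 14),  |d|² = 196;  R = 5+6 = 11,  c = 196−11² = 75
v_rel = (-2, 4),  |v_rel|² = 20;  v_rel·d = (-2)·(0) + (4)·(14) = 56
20·t² − 112·t + 75 = 0  ⇒  m = 56² − 20·75 = 1636
m = 1636 > 0,  v_rel·d = 56 > 0  ⇒  inside

inside=yes margin=1636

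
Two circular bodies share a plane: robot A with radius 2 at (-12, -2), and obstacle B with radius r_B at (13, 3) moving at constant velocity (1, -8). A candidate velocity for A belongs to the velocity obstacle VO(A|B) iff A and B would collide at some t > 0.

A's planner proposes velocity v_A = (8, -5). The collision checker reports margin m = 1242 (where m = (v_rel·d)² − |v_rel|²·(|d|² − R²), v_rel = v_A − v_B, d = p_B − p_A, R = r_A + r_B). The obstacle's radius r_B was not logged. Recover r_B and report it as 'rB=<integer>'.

m = 1242
d = (25, 5);  v_rel = (7, 3),  |v_rel|² = 58
v_rel×d = (7)·(5) − (3)·(25) = -40
since m = R²·58 − (-40)²:  R² = (1600 + 1242) / 58 = 49
R = √49 = 7  ⇒  r_B = 7 − 2 = 5

rB=5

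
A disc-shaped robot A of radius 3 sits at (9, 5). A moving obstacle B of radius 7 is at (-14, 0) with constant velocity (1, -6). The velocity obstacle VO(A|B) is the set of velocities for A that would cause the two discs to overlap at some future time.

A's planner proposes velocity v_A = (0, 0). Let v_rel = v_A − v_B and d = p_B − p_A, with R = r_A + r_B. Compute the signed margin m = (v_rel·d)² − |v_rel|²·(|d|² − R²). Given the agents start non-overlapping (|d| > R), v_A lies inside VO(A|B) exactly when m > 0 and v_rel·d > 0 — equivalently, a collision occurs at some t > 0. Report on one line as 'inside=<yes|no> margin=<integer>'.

d = (-23, -5),  |d|² = 554;  R = 3+7 = 10,  c = 554−10² = 454
v_rel = (-1, 6),  |v_rel|² = 37;  v_rel·d = (-1)·(-23) + (6)·(-5) = -7
37·t² + 14·t + 454 = 0  ⇒  m = (-7)² − 37·454 = -16749
m = -16749 < 0,  v_rel·d = -7 < 0  ⇒  outside

inside=no margin=-16749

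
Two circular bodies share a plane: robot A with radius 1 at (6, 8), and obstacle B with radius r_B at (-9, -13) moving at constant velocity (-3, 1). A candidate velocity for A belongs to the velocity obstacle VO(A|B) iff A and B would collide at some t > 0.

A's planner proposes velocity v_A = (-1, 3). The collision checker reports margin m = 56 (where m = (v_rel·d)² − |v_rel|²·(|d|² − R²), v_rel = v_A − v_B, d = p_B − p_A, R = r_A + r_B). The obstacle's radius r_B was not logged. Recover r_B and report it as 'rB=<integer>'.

m = 56
d = (-15, -21);  v_rel = (2, 2),  |v_rel|² = 8
v_rel×d = (2)·(-21) − (2)·(-15) = -12
since m = R²·8 − (-12)²:  R² = (144 + 56) / 8 = 25
R = √25 = 5  ⇒  r_B = 5 − 1 = 4

rB=4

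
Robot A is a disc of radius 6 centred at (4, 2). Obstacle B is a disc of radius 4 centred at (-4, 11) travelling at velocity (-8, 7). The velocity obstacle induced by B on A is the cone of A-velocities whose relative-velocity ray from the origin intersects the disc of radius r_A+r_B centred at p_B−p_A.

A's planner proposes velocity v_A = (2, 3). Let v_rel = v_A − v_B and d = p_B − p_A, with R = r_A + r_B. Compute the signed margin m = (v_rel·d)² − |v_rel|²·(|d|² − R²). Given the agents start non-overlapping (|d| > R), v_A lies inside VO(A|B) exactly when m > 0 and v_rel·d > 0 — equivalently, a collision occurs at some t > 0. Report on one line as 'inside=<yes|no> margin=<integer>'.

d = (-8, 9),  |d|² = 145;  R = 6+4 = 10,  c = 145−10² = 45
v_rel = (10, -4),  |v_rel|² = 116;  v_rel·d = (10)·(-8) + (-4)·(9) = -116
116·t² + 232·t + 45 = 0  ⇒  m = (-116)² − 116·45 = 8236
m = 8236 > 0,  v_rel·d = -116 < 0  ⇒  outside

inside=no margin=8236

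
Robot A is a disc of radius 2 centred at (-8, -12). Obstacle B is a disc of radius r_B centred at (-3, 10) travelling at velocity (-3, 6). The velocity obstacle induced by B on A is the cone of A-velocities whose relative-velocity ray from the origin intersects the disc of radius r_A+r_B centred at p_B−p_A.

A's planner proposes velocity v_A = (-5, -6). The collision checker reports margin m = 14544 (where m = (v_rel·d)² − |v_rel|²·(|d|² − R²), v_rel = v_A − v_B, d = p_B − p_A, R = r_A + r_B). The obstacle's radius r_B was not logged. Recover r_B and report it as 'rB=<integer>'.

m = 14544
d = (5, 22);  v_rel = (-2, -12),  |v_rel|² = 148
v_rel×d = (-2)·(22) − (-12)·(5) = 16
since m = R²·148 − 16²:  R² = (256 + 14544) / 148 = 100
R = √100 = 10  ⇒  r_B = 10 − 2 = 8

rB=8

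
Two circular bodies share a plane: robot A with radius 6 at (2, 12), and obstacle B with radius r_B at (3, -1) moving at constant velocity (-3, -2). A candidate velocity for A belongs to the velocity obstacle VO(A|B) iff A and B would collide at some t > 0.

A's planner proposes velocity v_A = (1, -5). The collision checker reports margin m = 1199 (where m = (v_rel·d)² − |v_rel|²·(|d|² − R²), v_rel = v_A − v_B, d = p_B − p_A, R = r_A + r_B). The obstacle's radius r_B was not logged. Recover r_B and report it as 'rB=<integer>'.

m = 1199
d = (1, -13);  v_rel = (4, -3),  |v_rel|² = 25
v_rel×d = (4)·(-13) − (-3)·(1) = -49
since m = R²·25 − (-49)²:  R² = (2401 + 1199) / 25 = 144
R = √144 = 12  ⇒  r_B = 12 − 6 = 6

rB=6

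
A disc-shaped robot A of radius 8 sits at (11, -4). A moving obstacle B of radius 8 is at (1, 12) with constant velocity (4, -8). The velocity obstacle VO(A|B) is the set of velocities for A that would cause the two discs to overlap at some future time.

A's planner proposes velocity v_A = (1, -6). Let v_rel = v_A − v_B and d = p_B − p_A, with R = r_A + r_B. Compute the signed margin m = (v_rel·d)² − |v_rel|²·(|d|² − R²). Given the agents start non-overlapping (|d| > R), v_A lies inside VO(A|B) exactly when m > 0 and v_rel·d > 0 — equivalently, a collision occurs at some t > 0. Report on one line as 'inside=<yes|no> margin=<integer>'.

d = (-10, 16),  |d|² = 356;  R = 8+8 = 16,  c = 356−16² = 100
v_rel = (-3, 2),  |v_rel|² = 13;  v_rel·d = (-3)·(-10) + (2)·(16) = 62
13·t² − 124·t + 100 = 0  ⇒  m = 62² − 13·100 = 2544
m = 2544 > 0,  v_rel·d = 62 > 0  ⇒  inside

inside=yes margin=2544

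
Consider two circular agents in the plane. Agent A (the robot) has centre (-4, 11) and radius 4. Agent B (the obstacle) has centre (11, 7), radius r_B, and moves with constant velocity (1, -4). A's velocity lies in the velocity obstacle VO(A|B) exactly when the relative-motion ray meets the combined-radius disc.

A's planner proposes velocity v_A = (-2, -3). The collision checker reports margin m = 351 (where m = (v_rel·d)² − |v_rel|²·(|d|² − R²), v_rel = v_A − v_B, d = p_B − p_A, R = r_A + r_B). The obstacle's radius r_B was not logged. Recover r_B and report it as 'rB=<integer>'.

m = 351
d = (15, -4);  v_rel = (-3, 1),  |v_rel|² = 10
v_rel×d = (-3)·(-4) − (1)·(15) = -3
since m = R²·10 − (-3)²:  R² = (9 + 351) / 10 = 36
R = √36 = 6  ⇒  r_B = 6 − 4 = 2

rB=2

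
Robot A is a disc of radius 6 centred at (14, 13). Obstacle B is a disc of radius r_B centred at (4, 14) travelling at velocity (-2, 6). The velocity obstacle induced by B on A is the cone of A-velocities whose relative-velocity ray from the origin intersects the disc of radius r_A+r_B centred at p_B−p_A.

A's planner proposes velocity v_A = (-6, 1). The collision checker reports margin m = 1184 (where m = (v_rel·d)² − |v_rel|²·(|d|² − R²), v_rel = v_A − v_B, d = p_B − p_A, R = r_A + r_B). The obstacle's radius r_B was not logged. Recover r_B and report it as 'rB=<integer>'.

m = 1184
d = (-10, 1);  v_rel = (-4, -5),  |v_rel|² = 41
v_rel×d = (-4)·(1) − (-5)·(-10) = -54
since m = R²·41 − (-54)²:  R² = (2916 + 1184) / 41 = 100
R = √100 = 10  ⇒  r_B = 10 − 6 = 4

rB=4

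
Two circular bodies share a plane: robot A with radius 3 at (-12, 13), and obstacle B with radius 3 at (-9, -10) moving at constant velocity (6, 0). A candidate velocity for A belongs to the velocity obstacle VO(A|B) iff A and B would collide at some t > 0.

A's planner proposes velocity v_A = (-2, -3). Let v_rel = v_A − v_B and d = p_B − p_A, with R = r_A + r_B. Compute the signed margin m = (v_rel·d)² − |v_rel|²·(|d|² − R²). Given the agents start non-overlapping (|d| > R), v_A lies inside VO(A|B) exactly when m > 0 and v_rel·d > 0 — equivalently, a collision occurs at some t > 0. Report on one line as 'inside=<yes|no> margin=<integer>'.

d = (3, -23),  |d|² = 538;  R = 3+3 = 6,  c = 538−6² = 502
v_rel = (-8, -3),  |v_rel|² = 73;  v_rel·d = (-8)·(3) + (-3)·(-23) = 45
73·t² − 90·t + 502 = 0  ⇒  m = 45² − 73·502 = -34621
m = -34621 < 0,  v_rel·d = 45 > 0  ⇒  outside

inside=no margin=-34621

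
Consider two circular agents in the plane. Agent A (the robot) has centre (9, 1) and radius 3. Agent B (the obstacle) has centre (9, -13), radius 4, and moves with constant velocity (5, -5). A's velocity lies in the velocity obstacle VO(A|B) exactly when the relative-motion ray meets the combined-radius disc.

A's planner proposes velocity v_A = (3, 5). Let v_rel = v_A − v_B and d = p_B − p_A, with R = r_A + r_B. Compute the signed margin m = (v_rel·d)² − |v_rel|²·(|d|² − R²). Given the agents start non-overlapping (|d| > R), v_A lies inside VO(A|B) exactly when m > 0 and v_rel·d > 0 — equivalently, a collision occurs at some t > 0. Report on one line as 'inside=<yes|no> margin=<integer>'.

d = (0, -14),  |d|² = 196;  R = 3+4 = 7,  c = 196−7² = 147
v_rel = (-2, 10),  |v_rel|² = 104;  v_rel·d = (-2)·(0) + (10)·(-14) = -140
104·t² + 280·t + 147 = 0  ⇒  m = (-140)² − 104·147 = 4312
m = 4312 > 0,  v_rel·d = -140 < 0  ⇒  outside

inside=no margin=4312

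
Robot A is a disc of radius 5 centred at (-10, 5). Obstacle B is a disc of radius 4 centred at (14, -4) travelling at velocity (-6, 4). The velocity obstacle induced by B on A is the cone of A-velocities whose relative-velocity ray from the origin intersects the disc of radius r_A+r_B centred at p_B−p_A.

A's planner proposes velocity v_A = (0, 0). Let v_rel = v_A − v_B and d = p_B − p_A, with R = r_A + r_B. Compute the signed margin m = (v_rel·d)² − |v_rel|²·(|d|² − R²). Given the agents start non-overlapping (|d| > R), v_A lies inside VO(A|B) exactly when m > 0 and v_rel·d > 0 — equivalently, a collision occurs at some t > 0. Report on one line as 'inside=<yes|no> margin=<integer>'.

d = (24, -9),  |d|² = 657;  R = 5+4 = 9,  c = 657−9² = 576
v_rel = (6, -4),  |v_rel|² = 52;  v_rel·d = (6)·(24) + (-4)·(-9) = 180
52·t² − 360·t + 576 = 0  ⇒  m = 180² − 52·576 = 2448
m = 2448 > 0,  v_rel·d = 180 > 0  ⇒  inside

inside=yes margin=2448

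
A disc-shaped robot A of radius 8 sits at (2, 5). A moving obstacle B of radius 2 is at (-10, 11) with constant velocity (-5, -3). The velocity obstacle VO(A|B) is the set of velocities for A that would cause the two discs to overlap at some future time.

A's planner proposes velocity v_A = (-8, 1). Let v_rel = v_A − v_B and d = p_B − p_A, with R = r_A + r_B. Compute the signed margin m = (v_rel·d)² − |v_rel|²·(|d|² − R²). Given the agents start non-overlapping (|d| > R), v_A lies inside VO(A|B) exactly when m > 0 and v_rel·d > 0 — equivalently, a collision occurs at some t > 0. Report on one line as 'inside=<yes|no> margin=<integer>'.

d = (-12, 6),  |d|² = 180;  R = 8+2 = 10,  c = 180−10² = 80
v_rel = (-3, 4),  |v_rel|² = 25;  v_rel·d = (-3)·(-12) + (4)·(6) = 60
25·t² − 120·t + 80 = 0  ⇒  m = 60² − 25·80 = 1600
m = 1600 > 0,  v_rel·d = 60 > 0  ⇒  inside

inside=yes margin=1600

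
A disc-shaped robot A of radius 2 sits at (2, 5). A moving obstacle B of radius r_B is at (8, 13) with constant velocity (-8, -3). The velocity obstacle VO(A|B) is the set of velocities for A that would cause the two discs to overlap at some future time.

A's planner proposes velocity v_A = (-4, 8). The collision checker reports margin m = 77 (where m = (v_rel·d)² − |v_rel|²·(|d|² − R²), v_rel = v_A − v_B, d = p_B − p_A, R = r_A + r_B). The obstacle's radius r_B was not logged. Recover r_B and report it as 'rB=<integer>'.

m = 77
d = (6, 8);  v_rel = (4, 11),  |v_rel|² = 137
v_rel×d = (4)·(8) − (11)·(6) = -34
since m = R²·137 − (-34)²:  R² = (1156 + 77) / 137 = 9
R = √9 = 3  ⇒  r_B = 3 − 2 = 1

rB=1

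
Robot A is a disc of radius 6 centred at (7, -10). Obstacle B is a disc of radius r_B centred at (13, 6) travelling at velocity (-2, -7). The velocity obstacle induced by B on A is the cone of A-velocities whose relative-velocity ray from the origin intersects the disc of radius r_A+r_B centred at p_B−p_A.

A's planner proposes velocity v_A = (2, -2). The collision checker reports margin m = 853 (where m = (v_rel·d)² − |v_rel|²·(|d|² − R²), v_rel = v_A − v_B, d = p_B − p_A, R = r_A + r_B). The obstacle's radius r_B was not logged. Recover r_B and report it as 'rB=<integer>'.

m = 853
d = (6, 16);  v_rel = (4, 5),  |v_rel|² = 41
v_rel×d = (4)·(16) − (5)·(6) = 34
since m = R²·41 − 34²:  R² = (1156 + 853) / 41 = 49
R = √49 = 7  ⇒  r_B = 7 − 6 = 1

rB=1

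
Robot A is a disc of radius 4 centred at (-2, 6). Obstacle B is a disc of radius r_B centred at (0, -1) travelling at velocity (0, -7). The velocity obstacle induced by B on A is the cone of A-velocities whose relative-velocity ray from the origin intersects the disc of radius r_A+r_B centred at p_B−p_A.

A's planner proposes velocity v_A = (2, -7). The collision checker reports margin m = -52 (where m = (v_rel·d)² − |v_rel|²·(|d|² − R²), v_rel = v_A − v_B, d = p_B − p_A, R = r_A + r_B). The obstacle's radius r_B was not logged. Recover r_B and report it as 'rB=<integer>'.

m = -52
d = (2, -7);  v_rel = (2, 0),  |v_rel|² = 4
v_rel×d = (2)·(-7) − (0)·(2) = -14
since m = R²·4 − (-14)²:  R² = (196 + -52) / 4 = 36
R = √36 = 6  ⇒  r_B = 6 − 4 = 2

rB=2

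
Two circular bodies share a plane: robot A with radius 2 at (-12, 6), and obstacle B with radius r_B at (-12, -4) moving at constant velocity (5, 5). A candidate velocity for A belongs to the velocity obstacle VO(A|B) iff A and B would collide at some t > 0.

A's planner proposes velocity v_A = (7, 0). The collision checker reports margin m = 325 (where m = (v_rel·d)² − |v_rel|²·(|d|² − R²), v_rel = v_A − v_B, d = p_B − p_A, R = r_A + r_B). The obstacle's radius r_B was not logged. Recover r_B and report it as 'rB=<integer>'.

m = 325
d = (0, -10);  v_rel = (2, -5),  |v_rel|² = 29
v_rel×d = (2)·(-10) − (-5)·(0) = -20
since m = R²·29 − (-20)²:  R² = (400 + 325) / 29 = 25
R = √25 = 5  ⇒  r_B = 5 − 2 = 3

rB=3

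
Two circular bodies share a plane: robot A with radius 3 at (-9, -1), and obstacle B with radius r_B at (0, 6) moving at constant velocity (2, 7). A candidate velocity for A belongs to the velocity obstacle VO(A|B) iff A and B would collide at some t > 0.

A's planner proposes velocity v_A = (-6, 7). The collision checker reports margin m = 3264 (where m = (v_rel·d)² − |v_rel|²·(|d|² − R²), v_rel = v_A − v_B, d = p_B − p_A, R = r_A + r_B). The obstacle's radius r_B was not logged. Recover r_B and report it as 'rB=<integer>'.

m = 3264
d = (9, 7);  v_rel = (-8, 0),  |v_rel|² = 64
v_rel×d = (-8)·(7) − (0)·(9) = -56
since m = R²·64 − (-56)²:  R² = (3136 + 3264) / 64 = 100
R = √100 = 10  ⇒  r_B = 10 − 3 = 7

rB=7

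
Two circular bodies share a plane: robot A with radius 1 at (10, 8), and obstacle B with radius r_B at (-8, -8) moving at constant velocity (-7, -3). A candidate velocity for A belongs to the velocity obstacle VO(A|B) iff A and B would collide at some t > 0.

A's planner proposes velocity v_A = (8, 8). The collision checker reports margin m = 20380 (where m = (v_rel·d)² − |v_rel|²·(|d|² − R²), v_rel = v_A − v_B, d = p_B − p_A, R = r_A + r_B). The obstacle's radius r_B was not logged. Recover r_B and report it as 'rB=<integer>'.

m = 20380
d = (-18, -16);  v_rel = (15, 11),  |v_rel|² = 346
v_rel×d = (15)·(-16) − (11)·(-18) = -42
since m = R²·346 − (-42)²:  R² = (1764 + 20380) / 346 = 64
R = √64 = 8  ⇒  r_B = 8 − 1 = 7

rB=7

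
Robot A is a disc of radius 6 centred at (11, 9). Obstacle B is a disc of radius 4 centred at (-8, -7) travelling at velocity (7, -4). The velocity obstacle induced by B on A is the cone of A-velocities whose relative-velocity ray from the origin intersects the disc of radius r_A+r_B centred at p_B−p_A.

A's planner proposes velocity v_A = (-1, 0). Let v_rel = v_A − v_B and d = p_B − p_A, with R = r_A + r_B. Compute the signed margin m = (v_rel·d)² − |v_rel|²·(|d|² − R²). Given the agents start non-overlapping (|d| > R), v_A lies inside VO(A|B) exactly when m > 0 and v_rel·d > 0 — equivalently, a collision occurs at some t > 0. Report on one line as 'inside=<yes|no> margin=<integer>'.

d = (-19, -16),  |d|² = 617;  R = 6+4 = 10,  c = 617−10² = 517
v_rel = (-8, 4),  |v_rel|² = 80;  v_rel·d = (-8)·(-19) + (4)·(-16) = 88
80·t² − 176·t + 517 = 0  ⇒  m = 88² − 80·517 = -33616
m = -33616 < 0,  v_rel·d = 88 > 0  ⇒  outside

inside=no margin=-33616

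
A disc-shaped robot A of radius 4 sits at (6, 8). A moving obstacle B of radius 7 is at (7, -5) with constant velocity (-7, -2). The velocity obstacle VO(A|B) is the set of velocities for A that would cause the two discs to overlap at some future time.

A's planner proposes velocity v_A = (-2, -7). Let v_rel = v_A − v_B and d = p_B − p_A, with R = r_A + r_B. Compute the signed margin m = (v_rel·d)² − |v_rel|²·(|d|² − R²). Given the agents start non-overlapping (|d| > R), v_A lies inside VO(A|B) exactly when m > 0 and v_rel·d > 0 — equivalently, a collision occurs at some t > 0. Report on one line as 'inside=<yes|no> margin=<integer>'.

d = (1, -13),  |d|² = 170;  R = 4+7 = 11,  c = 170−11² = 49
v_rel = (5, -5),  |v_rel|² = 50;  v_rel·d = (5)·(1) + (-5)·(-13) = 70
50·t² − 140·t + 49 = 0  ⇒  m = 70² − 50·49 = 2450
m = 2450 > 0,  v_rel·d = 70 > 0  ⇒  inside

inside=yes margin=2450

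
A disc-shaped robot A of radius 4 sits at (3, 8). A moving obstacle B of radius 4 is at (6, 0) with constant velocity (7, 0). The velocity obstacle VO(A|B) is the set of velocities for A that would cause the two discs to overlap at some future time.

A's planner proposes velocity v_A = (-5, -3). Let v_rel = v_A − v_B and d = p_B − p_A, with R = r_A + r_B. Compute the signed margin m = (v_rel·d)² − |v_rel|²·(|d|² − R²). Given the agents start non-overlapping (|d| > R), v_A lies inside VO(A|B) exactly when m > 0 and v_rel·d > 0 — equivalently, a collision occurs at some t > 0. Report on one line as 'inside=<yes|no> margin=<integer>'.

d = (3, -8),  |d|² = 73;  R = 4+4 = 8,  c = 73−8² = 9
v_rel = (-12, -3),  |v_rel|² = 153;  v_rel·d = (-12)·(3) + (-3)·(-8) = -12
153·t² + 24·t + 9 = 0  ⇒  m = (-12)² − 153·9 = -1233
m = -1233 < 0,  v_rel·d = -12 < 0  ⇒  outside

inside=no margin=-1233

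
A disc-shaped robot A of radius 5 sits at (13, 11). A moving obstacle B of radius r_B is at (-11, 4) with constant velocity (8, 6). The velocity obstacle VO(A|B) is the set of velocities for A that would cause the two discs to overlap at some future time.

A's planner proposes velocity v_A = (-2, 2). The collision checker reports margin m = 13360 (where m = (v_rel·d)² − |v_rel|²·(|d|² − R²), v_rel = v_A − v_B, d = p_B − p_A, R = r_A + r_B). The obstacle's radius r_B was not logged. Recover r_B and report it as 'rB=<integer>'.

m = 13360
d = (-24, -7);  v_rel = (-10, -4),  |v_rel|² = 116
v_rel×d = (-10)·(-7) − (-4)·(-24) = -26
since m = R²·116 − (-26)²:  R² = (676 + 13360) / 116 = 121
R = √121 = 11  ⇒  r_B = 11 − 5 = 6

rB=6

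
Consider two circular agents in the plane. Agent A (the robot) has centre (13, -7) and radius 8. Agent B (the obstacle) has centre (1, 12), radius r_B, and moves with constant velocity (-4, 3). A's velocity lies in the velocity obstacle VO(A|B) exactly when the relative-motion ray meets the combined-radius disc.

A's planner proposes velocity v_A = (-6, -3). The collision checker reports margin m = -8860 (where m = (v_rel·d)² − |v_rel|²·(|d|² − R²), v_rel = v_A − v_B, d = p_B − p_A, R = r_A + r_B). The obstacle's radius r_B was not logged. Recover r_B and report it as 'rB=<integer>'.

m = -8860
d = (-12, 19);  v_rel = (-2, -6),  |v_rel|² = 40
v_rel×d = (-2)·(19) − (-6)·(-12) = -110
since m = R²·40 − (-110)²:  R² = (12100 + -8860) / 40 = 81
R = √81 = 9  ⇒  r_B = 9 − 8 = 1

rB=1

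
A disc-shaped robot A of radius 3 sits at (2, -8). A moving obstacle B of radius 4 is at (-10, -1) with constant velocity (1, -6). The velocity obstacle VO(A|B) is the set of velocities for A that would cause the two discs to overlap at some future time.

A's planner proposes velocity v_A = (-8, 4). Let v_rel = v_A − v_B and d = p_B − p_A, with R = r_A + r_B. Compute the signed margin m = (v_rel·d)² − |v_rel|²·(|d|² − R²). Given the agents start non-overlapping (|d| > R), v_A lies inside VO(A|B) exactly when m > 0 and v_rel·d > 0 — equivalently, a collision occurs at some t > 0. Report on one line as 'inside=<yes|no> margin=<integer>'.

d = (-12, 7),  |d|² = 193;  R = 3+4 = 7,  c = 193−7² = 144
v_rel = (-9, 10),  |v_rel|² = 181;  v_rel·d = (-9)·(-12) + (10)·(7) = 178
181·t² − 356·t + 144 = 0  ⇒  m = 178² − 181·144 = 5620
m = 5620 > 0,  v_rel·d = 178 > 0  ⇒  inside

inside=yes margin=5620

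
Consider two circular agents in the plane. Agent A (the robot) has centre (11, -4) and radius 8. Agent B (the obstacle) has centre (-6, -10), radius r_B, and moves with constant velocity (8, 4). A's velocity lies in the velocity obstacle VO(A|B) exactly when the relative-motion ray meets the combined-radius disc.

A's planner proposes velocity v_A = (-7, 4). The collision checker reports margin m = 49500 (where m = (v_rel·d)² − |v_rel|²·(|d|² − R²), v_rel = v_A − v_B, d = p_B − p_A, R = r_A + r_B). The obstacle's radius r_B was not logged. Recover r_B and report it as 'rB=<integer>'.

m = 49500
d = (-17, -6);  v_rel = (-15, 0),  |v_rel|² = 225
v_rel×d = (-15)·(-6) − (0)·(-17) = 90
since m = R²·225 − 90²:  R² = (8100 + 49500) / 225 = 256
R = √256 = 16  ⇒  r_B = 16 − 8 = 8

rB=8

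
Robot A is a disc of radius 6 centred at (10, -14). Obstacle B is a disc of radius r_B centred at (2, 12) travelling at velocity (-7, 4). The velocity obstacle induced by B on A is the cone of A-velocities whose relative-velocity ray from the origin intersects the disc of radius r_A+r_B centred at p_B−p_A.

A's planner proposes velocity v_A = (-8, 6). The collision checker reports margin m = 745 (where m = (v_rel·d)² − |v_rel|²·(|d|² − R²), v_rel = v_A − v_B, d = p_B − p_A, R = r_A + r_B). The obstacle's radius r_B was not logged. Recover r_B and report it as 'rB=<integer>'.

m = 745
d = (-8, 26);  v_rel = (-1, 2),  |v_rel|² = 5
v_rel×d = (-1)·(26) − (2)·(-8) = -10
since m = R²·5 − (-10)²:  R² = (100 + 745) / 5 = 169
R = √169 = 13  ⇒  r_B = 13 − 6 = 7

rB=7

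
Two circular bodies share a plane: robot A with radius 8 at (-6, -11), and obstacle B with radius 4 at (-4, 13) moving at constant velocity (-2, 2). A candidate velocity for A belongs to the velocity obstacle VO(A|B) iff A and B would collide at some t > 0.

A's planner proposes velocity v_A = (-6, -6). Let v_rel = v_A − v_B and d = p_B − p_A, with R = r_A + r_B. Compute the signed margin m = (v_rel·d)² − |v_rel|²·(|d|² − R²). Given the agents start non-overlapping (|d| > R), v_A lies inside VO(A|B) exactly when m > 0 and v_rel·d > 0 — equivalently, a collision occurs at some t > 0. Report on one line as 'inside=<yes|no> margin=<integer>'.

d = (2, 24),  |d|² = 580;  R = 8+4 = 12,  c = 580−12² = 436
v_rel = (-4, -8),  |v_rel|² = 80;  v_rel·d = (-4)·(2) + (-8)·(24) = -200
80·t² + 400·t + 436 = 0  ⇒  m = (-200)² − 80·436 = 5120
m = 5120 > 0,  v_rel·d = -200 < 0  ⇒  outside

inside=no margin=5120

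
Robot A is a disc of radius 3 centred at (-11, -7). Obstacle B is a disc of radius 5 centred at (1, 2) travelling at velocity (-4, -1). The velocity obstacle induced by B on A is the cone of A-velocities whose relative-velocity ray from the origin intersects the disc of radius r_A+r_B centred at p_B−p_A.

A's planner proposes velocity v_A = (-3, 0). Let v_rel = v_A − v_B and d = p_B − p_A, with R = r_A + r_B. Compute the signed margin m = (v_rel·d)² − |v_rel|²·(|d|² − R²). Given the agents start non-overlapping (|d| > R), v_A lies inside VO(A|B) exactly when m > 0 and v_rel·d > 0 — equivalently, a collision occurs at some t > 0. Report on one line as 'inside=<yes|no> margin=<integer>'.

d = (12, 9),  |d|² = 225;  R = 3+5 = 8,  c = 225−8² = 161
v_rel = (1, 1),  |v_rel|² = 2;  v_rel·d = (1)·(12) + (1)·(9) = 21
2·t² − 42·t + 161 = 0  ⇒  m = 21² − 2·161 = 119
m = 119 > 0,  v_rel·d = 21 > 0  ⇒  inside

inside=yes margin=119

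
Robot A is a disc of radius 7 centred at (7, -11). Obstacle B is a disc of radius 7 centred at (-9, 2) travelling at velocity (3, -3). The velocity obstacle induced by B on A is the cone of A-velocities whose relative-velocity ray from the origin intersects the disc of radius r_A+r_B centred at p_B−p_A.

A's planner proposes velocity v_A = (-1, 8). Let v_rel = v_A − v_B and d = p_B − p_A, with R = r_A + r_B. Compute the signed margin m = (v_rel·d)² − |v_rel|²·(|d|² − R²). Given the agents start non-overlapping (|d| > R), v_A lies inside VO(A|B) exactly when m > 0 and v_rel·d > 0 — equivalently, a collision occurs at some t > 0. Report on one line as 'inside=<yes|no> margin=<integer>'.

d = (-16, 13),  |d|² = 425;  R = 7+7 = 14,  c = 425−14² = 229
v_rel = (-4, 11),  |v_rel|² = 137;  v_rel·d = (-4)·(-16) + (11)·(13) = 207
137·t² − 414·t + 229 = 0  ⇒  m = 207² − 137·229 = 11476
m = 11476 > 0,  v_rel·d = 207 > 0  ⇒  inside

inside=yes margin=11476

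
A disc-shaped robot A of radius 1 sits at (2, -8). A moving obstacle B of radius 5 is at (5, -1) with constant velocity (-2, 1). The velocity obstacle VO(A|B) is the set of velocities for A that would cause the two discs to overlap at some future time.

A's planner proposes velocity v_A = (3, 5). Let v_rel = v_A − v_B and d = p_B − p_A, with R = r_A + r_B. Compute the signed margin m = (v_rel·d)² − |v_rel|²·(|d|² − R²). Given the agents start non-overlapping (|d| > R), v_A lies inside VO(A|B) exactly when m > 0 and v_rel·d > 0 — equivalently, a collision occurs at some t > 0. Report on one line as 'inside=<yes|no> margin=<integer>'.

d = (3, 7),  |d|² = 58;  R = 1+5 = 6,  c = 58−6² = 22
v_rel = (5, 4),  |v_rel|² = 41;  v_rel·d = (5)·(3) + (4)·(7) = 43
41·t² − 86·t + 22 = 0  ⇒  m = 43² − 41·22 = 947
m = 947 > 0,  v_rel·d = 43 > 0  ⇒  inside

inside=yes margin=947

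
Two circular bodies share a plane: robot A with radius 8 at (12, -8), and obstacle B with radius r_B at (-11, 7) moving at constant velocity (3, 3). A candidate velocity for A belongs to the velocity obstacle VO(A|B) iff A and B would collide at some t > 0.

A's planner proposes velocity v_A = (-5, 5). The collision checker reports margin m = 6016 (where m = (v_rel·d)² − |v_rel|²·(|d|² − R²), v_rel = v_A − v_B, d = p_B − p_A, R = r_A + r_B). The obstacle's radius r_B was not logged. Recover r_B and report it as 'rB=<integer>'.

m = 6016
d = (-23, 15);  v_rel = (-8, 2),  |v_rel|² = 68
v_rel×d = (-8)·(15) − (2)·(-23) = -74
since m = R²·68 − (-74)²:  R² = (5476 + 6016) / 68 = 169
R = √169 = 13  ⇒  r_B = 13 − 8 = 5

rB=5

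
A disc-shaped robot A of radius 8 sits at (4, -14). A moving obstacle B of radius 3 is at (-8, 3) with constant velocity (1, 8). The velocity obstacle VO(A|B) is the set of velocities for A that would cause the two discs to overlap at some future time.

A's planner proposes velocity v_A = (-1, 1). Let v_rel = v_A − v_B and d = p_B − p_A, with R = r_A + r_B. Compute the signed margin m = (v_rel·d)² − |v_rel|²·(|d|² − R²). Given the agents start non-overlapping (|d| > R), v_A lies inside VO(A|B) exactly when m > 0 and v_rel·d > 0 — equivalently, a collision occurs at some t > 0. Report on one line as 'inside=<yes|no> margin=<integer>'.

d = (-12, 17),  |d|² = 433;  R = 8+3 = 11,  c = 433−11² = 312
v_rel = (-2, -7),  |v_rel|² = 53;  v_rel·d = (-2)·(-12) + (-7)·(17) = -95
53·t² + 190·t + 312 = 0  ⇒  m = (-95)² − 53·312 = -7511
m = -7511 < 0,  v_rel·d = -95 < 0  ⇒  outside

inside=no margin=-7511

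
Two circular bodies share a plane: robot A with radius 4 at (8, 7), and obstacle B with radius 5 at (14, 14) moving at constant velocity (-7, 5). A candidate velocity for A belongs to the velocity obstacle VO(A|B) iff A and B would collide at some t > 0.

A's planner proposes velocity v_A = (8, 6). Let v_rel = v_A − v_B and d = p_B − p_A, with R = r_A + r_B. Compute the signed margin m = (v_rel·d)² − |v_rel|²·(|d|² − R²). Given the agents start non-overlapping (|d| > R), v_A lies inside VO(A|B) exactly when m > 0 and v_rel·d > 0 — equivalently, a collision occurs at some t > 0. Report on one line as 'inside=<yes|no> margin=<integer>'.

d = (6, 7),  |d|² = 85;  R = 4+5 = 9,  c = 85−9² = 4
v_rel = (15, 1),  |v_rel|² = 226;  v_rel·d = (15)·(6) + (1)·(7) = 97
226·t² − 194·t + 4 = 0  ⇒  m = 97² − 226·4 = 8505
m = 8505 > 0,  v_rel·d = 97 > 0  ⇒  inside

inside=yes margin=8505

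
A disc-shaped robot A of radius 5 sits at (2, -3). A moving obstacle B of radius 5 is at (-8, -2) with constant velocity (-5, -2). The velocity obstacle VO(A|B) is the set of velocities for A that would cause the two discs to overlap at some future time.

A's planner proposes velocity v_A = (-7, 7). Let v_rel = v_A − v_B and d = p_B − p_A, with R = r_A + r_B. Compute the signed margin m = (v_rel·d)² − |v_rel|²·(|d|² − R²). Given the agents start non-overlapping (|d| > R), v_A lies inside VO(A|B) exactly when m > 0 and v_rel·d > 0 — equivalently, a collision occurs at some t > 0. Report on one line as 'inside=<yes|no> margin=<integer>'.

d = (-10, 1),  |d|² = 101;  R = 5+5 = 10,  c = 101−10² = 1
v_rel = (-2, 9),  |v_rel|² = 85;  v_rel·d = (-2)·(-10) + (9)·(1) = 29
85·t² − 58·t + 1 = 0  ⇒  m = 29² − 85·1 = 756
m = 756 > 0,  v_rel·d = 29 > 0  ⇒  inside

inside=yes margin=756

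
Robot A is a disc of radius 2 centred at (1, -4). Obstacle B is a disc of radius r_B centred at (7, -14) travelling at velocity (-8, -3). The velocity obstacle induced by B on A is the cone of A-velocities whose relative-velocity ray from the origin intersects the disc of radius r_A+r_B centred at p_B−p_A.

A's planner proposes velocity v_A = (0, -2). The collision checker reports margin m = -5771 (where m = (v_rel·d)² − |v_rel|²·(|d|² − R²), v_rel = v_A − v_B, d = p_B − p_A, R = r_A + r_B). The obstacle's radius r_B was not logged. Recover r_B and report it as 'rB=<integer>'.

m = -5771
d = (6, -10);  v_rel = (8, 1),  |v_rel|² = 65
v_rel×d = (8)·(-10) − (1)·(6) = -86
since m = R²·65 − (-86)²:  R² = (7396 + -5771) / 65 = 25
R = √25 = 5  ⇒  r_B = 5 − 2 = 3

rB=3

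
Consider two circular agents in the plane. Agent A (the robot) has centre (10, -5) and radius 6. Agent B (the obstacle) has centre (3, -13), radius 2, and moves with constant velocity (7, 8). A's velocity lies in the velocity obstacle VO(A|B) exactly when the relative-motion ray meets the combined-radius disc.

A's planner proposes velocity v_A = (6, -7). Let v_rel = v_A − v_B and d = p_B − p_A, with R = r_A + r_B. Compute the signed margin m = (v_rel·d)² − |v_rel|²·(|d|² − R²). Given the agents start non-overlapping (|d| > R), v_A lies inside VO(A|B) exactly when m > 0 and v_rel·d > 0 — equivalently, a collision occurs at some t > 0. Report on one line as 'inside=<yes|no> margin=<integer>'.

d = (-7, -8),  |d|² = 113;  R = 6+2 = 8,  c = 113−8² = 49
v_rel = (-1, -15),  |v_rel|² = 226;  v_rel·d = (-1)·(-7) + (-15)·(-8) = 127
226·t² − 254·t + 49 = 0  ⇒  m = 127² − 226·49 = 5055
m = 5055 > 0,  v_rel·d = 127 > 0  ⇒  inside

inside=yes margin=5055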